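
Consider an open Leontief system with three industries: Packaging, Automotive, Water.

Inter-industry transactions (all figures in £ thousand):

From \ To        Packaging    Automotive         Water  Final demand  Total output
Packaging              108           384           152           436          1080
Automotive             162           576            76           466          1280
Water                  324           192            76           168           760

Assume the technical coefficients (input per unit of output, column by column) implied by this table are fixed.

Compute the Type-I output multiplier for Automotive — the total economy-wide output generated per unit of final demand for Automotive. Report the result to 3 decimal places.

m_A = 3.696

Technical coefficients a_ij = z_ij / X_j:
  a_PP = 108/1080 = 0.10, a_AP = 162/1080 = 0.15, a_WP = 324/1080 = 0.30
  a_PA = 384/1280 = 0.30, a_AA = 576/1280 = 0.45, a_WA = 192/1280 = 0.15
  a_PW = 152/760 = 0.20, a_AW = 76/760 = 0.10, a_WW = 76/760 = 0.10
I − A =
  [   0.90    -0.30    -0.20]
  [  -0.15     0.55    -0.10]
  [  -0.30    -0.15     0.90]
Cofactors of I−A, C_ij = (−1)^(i+j)·(minor ij) (rows/columns in the sector order above):
  C_11 = (0.55)(0.90) − (-0.10)(-0.15) = 0.4800
  C_12 = −[(-0.15)(0.90) − (-0.10)(-0.30)] = 0.1650
  C_13 = (-0.15)(-0.15) − (0.55)(-0.30) = 0.1875
  C_21 = −[(-0.30)(0.90) − (-0.20)(-0.15)] = 0.3000
  C_22 = (0.90)(0.90) − (-0.20)(-0.30) = 0.7500
  C_23 = −[(0.90)(-0.15) − (-0.30)(-0.30)] = 0.2250
  C_31 = (-0.30)(-0.10) − (-0.20)(0.55) = 0.1400
  C_32 = −[(0.90)(-0.10) − (-0.20)(-0.15)] = 0.1200
  C_33 = (0.90)(0.55) − (-0.30)(-0.15) = 0.4500
det(I−A) = Σ_j (I−A)_1j·C_1j = (0.90)(0.4800) + (-0.30)(0.1650) + (-0.20)(0.1875) = 0.3450
adj(I−A) = Cᵀ =
  [ 0.4800   0.3000   0.1400]
  [ 0.1650   0.7500   0.1200]
  [ 0.1875   0.2250   0.4500]
(I − A)⁻¹ = adj(I−A) / det(I−A) ≈
  [   1.3913     0.8696     0.4058]
  [   0.4783     2.1739     0.3478]
  [   0.5435     0.6522     1.3043]
The output multiplier for sector j is the column-j sum of the Leontief inverse (I − A)⁻¹ = adj(I−A) / det(I−A).
Column A of adj(I−A): (0.3000, 0.7500, 0.2250); det(I−A) = 0.3450.
m_A = (0.3000 + 0.7500 + 0.2250) / 0.3450 = 1.275 / 0.3450 ≈ 3.696.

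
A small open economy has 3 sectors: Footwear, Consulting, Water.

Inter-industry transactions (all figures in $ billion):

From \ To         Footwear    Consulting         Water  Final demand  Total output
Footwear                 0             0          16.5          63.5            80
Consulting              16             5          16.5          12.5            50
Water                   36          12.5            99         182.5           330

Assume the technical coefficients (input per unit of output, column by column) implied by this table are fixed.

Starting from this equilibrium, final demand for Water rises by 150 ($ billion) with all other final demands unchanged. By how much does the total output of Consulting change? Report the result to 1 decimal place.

Δx_2 = 15.1

Technical coefficients a_ij = z_ij / X_j:
  a_11 = 0/80 = 0.00, a_21 = 16/80 = 0.20, a_31 = 36/80 = 0.45
  a_12 = 0/50 = 0.00, a_22 = 5/50 = 0.10, a_32 = 12.5/50 = 0.25
  a_13 = 16.5/330 = 0.05, a_23 = 16.5/330 = 0.05, a_33 = 99/330 = 0.30
I − A =
  [   1.00     0.00    -0.05]
  [  -0.20     0.90    -0.05]
  [  -0.45    -0.25     0.70]
Cofactors of I−A, C_ij = (−1)^(i+j)·(minor ij) (rows/columns in the sector order above):
  C_11 = (0.90)(0.70) − (-0.05)(-0.25) = 0.6175
  C_12 = −[(-0.20)(0.70) − (-0.05)(-0.45)] = 0.1625
  C_13 = (-0.20)(-0.25) − (0.90)(-0.45) = 0.4550
  C_21 = −[(0.00)(0.70) − (-0.05)(-0.25)] = 0.0125
  C_22 = (1.00)(0.70) − (-0.05)(-0.45) = 0.6775
  C_23 = −[(1.00)(-0.25) − (0.00)(-0.45)] = 0.2500
  C_31 = (0.00)(-0.05) − (-0.05)(0.90) = 0.0450
  C_32 = −[(1.00)(-0.05) − (-0.05)(-0.20)] = 0.0600
  C_33 = (1.00)(0.90) − (0.00)(-0.20) = 0.9000
det(I−A) = Σ_j (I−A)_1j·C_1j = (1.00)(0.6175) + (0.00)(0.1625) + (-0.05)(0.4550) = 0.59475
adj(I−A) = Cᵀ =
  [ 0.6175   0.0125   0.0450]
  [ 0.1625   0.6775   0.0600]
  [ 0.4550   0.2500   0.9000]
(I − A)⁻¹ = adj(I−A) / det(I−A) ≈
  [   1.0383     0.0210     0.0757]
  [   0.2732     1.1391     0.1009]
  [   0.7650     0.4203     1.5132]
Δx = (I − A)⁻¹ Δd with Δd having +150 in the Water component and 0 elsewhere.
So Δx_2 = L_23 · (+150), where L_23 = adj(I−A)_23 / det(I−A) = 0.0600 / 0.59475.
Δx_2 = 0.0600 × (+150) / 0.59475 = 9.00 / 0.59475 ≈ 15.1.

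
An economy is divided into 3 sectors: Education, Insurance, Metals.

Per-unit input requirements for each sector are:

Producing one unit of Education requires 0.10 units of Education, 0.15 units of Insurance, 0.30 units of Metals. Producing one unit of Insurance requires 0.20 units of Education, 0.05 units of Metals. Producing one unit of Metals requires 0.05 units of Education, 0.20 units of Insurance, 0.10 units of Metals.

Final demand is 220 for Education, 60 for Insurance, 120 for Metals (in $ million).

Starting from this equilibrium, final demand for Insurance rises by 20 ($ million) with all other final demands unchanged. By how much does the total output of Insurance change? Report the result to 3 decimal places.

I − A =
  [   0.90    -0.20    -0.05]
  [  -0.15     1.00    -0.20]
  [  -0.30    -0.05     0.90]
Cofactors of I−A, C_ij = (−1)^(i+j)·(minor ij) (rows/columns in the sector order above):
  C_11 = (1.00)(0.90) − (-0.20)(-0.05) = 0.8900
  C_12 = −[(-0.15)(0.90) − (-0.20)(-0.30)] = 0.1950
  C_13 = (-0.15)(-0.05) − (1.00)(-0.30) = 0.3075
  C_21 = −[(-0.20)(0.90) − (-0.05)(-0.05)] = 0.1825
  C_22 = (0.90)(0.90) − (-0.05)(-0.30) = 0.7950
  C_23 = −[(0.90)(-0.05) − (-0.20)(-0.30)] = 0.1050
  C_31 = (-0.20)(-0.20) − (-0.05)(1.00) = 0.0900
  C_32 = −[(0.90)(-0.20) − (-0.05)(-0.15)] = 0.1875
  C_33 = (0.90)(1.00) − (-0.20)(-0.15) = 0.8700
det(I−A) = Σ_j (I−A)_1j·C_1j = (0.90)(0.8900) + (-0.20)(0.1950) + (-0.05)(0.3075) = 0.746625
adj(I−A) = Cᵀ =
  [ 0.8900   0.1825   0.0900]
  [ 0.1950   0.7950   0.1875]
  [ 0.3075   0.1050   0.8700]
(I − A)⁻¹ = adj(I−A) / det(I−A) ≈
  [   1.1920     0.2444     0.1205]
  [   0.2612     1.0648     0.2511]
  [   0.4119     0.1406     1.1652]
Δx = (I − A)⁻¹ Δd with Δd having +20 in the Insurance component and 0 elsewhere.
So Δx_I = L_II · (+20), where L_II = adj(I−A)_II / det(I−A) = 0.7950 / 0.746625.
Δx_I = 0.7950 × (+20) / 0.746625 = 15.90 / 0.746625 ≈ 21.296.

Δx_I = 21.296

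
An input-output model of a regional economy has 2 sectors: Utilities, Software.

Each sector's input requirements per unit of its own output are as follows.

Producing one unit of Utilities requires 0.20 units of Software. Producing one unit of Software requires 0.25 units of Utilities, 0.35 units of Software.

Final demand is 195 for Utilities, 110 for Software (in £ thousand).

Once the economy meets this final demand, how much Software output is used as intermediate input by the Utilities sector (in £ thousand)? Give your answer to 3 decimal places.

I − A =
  [   1.00    -0.25]
  [  -0.20     0.65]
det(I−A) = (1.00)(0.65) − (-0.25)(-0.20) = 0.6000
adj(I−A) = [[0.65, 0.25], [0.20, 1.00]]
(I − A)⁻¹ = adj(I−A) / det(I−A) ≈
  [   1.0833     0.4167]
  [   0.3333     1.6667]
First solve x = (I − A)⁻¹ d = adj(I−A)·d / det(I−A); in particular x_1 = (0.65·195 + 0.25·110) / 0.6000 = 154.25 / 0.6000 ≈ 257.08333.
Intermediate flow from 2 to 1: z_21 = a_21 · x_1 = 0.20 × 154.25 / 0.6000 = 30.85 / 0.6000 ≈ 51.417.

z_21 = 51.417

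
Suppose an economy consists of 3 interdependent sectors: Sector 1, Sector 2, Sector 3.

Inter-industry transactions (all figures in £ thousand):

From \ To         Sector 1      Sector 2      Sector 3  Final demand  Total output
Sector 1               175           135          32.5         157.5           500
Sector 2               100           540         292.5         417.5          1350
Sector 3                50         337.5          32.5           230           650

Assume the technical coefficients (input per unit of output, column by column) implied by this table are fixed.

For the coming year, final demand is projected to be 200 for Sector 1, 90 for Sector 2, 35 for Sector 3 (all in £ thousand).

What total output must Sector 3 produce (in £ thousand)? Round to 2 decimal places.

Technical coefficients a_ij = z_ij / X_j:
  a_11 = 175/500 = 0.35, a_21 = 100/500 = 0.20, a_31 = 50/500 = 0.10
  a_12 = 135/1350 = 0.10, a_22 = 540/1350 = 0.40, a_32 = 337.5/1350 = 0.25
  a_13 = 32.5/650 = 0.05, a_23 = 292.5/650 = 0.45, a_33 = 32.5/650 = 0.05
I − A =
  [   0.65    -0.10    -0.05]
  [  -0.20     0.60    -0.45]
  [  -0.10    -0.25     0.95]
Cofactors of I−A, C_ij = (−1)^(i+j)·(minor ij) (rows/columns in the sector order above):
  C_11 = (0.60)(0.95) − (-0.45)(-0.25) = 0.4575
  C_12 = −[(-0.20)(0.95) − (-0.45)(-0.10)] = 0.2350
  C_13 = (-0.20)(-0.25) − (0.60)(-0.10) = 0.1100
  C_21 = −[(-0.10)(0.95) − (-0.05)(-0.25)] = 0.1075
  C_22 = (0.65)(0.95) − (-0.05)(-0.10) = 0.6125
  C_23 = −[(0.65)(-0.25) − (-0.10)(-0.10)] = 0.1725
  C_31 = (-0.10)(-0.45) − (-0.05)(0.60) = 0.0750
  C_32 = −[(0.65)(-0.45) − (-0.05)(-0.20)] = 0.3025
  C_33 = (0.65)(0.60) − (-0.10)(-0.20) = 0.3700
det(I−A) = Σ_j (I−A)_1j·C_1j = (0.65)(0.4575) + (-0.10)(0.2350) + (-0.05)(0.1100) = 0.268375
adj(I−A) = Cᵀ =
  [ 0.4575   0.1075   0.0750]
  [ 0.2350   0.6125   0.3025]
  [ 0.1100   0.1725   0.3700]
(I − A)⁻¹ = adj(I−A) / det(I−A) ≈
  [   1.7047     0.4006     0.2795]
  [   0.8756     2.2823     1.1272]
  [   0.4099     0.6428     1.3787]
x = (I − A)⁻¹ d = adj(I−A)·d / det(I−A), with det(I−A) = 0.268375:
  x_1 = (0.4575·200 + 0.1075·90 + 0.0750·35) / 0.268375 = 103.80 / 0.268375 ≈ 386.77
  x_2 = (0.2350·200 + 0.6125·90 + 0.3025·35) / 0.268375 = 112.7125 / 0.268375 ≈ 419.98
  x_3 = (0.1100·200 + 0.1725·90 + 0.3700·35) / 0.268375 = 50.475 / 0.268375 ≈ 188.08

x_3 = 188.08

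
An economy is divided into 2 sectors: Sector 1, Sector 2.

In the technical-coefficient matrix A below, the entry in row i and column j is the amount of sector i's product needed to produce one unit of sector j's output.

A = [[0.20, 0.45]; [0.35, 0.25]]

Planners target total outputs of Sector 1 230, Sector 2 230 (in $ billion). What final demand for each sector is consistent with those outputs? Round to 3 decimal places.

I − A =
  [   0.80    -0.45]
  [  -0.35     0.75]
d = (I − A) x:
  d_1 = (+0.80)·230 + (-0.45)·230 = 80.500
  d_2 = (-0.35)·230 + (+0.75)·230 = 92.000

d_1 = 80.500, d_2 = 92.000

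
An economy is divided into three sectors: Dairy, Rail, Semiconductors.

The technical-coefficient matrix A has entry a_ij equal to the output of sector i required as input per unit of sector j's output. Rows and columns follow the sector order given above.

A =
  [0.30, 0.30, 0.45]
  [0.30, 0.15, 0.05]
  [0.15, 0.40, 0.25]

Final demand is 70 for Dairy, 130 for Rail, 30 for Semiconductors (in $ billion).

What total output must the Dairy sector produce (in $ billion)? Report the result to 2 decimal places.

x_1 = 429.27

I − A =
  [   0.70    -0.30    -0.45]
  [  -0.30     0.85    -0.05]
  [  -0.15    -0.40     0.75]
Cofactors of I−A, C_ij = (−1)^(i+j)·(minor ij) (rows/columns in the sector order above):
  C_11 = (0.85)(0.75) − (-0.05)(-0.40) = 0.6175
  C_12 = −[(-0.30)(0.75) − (-0.05)(-0.15)] = 0.2325
  C_13 = (-0.30)(-0.40) − (0.85)(-0.15) = 0.2475
  C_21 = −[(-0.30)(0.75) − (-0.45)(-0.40)] = 0.4050
  C_22 = (0.70)(0.75) − (-0.45)(-0.15) = 0.4575
  C_23 = −[(0.70)(-0.40) − (-0.30)(-0.15)] = 0.3250
  C_31 = (-0.30)(-0.05) − (-0.45)(0.85) = 0.3975
  C_32 = −[(0.70)(-0.05) − (-0.45)(-0.30)] = 0.1700
  C_33 = (0.70)(0.85) − (-0.30)(-0.30) = 0.5050
det(I−A) = Σ_j (I−A)_1j·C_1j = (0.70)(0.6175) + (-0.30)(0.2325) + (-0.45)(0.2475) = 0.251125
adj(I−A) = Cᵀ =
  [ 0.6175   0.4050   0.3975]
  [ 0.2325   0.4575   0.1700]
  [ 0.2475   0.3250   0.5050]
(I − A)⁻¹ = adj(I−A) / det(I−A) ≈
  [   2.4589     1.6127     1.5829]
  [   0.9258     1.8218     0.6770]
  [   0.9856     1.2942     2.0110]
x = (I − A)⁻¹ d = adj(I−A)·d / det(I−A), with det(I−A) = 0.251125:
  x_1 = (0.6175·70 + 0.4050·130 + 0.3975·30) / 0.251125 = 107.80 / 0.251125 ≈ 429.27
  x_2 = (0.2325·70 + 0.4575·130 + 0.1700·30) / 0.251125 = 80.85 / 0.251125 ≈ 321.95
  x_3 = (0.2475·70 + 0.3250·130 + 0.5050·30) / 0.251125 = 74.725 / 0.251125 ≈ 297.56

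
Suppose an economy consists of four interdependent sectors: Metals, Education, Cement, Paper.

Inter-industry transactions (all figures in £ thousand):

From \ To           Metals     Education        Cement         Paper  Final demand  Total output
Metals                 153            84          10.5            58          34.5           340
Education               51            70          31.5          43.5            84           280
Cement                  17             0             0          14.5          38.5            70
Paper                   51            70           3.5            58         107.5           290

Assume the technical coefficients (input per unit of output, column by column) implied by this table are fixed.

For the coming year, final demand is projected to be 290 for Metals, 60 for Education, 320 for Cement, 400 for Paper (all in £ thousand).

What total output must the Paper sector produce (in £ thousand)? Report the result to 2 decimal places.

x_4 = 1085.40

Technical coefficients a_ij = z_ij / X_j:
  a_11 = 153/340 = 0.45, a_21 = 51/340 = 0.15, a_31 = 17/340 = 0.05, a_41 = 51/340 = 0.15
  a_12 = 84/280 = 0.30, a_22 = 70/280 = 0.25, a_32 = 0/280 = 0.00, a_42 = 70/280 = 0.25
  a_13 = 10.5/70 = 0.15, a_23 = 31.5/70 = 0.45, a_33 = 0/70 = 0.00, a_43 = 3.5/70 = 0.05
  a_14 = 58/290 = 0.20, a_24 = 43.5/290 = 0.15, a_34 = 14.5/290 = 0.05, a_44 = 58/290 = 0.20
I − A =
  [   0.55    -0.30    -0.15    -0.20]
  [  -0.15     0.75    -0.45    -0.15]
  [  -0.05     0.00     1.00    -0.05]
  [  -0.15    -0.25    -0.05     0.80]
Compute the cofactors C_ij = (−1)^(i+j)·(3×3 minor ij) of I−A; the adjugate is their transpose:
adj(I−A) = Cᵀ =
  [ 0.555000   0.291125   0.224625   0.207375]
  [ 0.163875   0.401000   0.211500   0.129375]
  [ 0.035625   0.023625   0.236625   0.028125]
  [ 0.157500   0.181375   0.123000   0.355125]
det(I−A) = Σ_j (I−A)_1j·C_1j = (0.55)(0.555000) + (-0.30)(0.163875) + (-0.15)(0.035625) + (-0.20)(0.157500) = 0.21924375
(I − A)⁻¹ = adj(I−A) / det(I−A) ≈
  [   2.5314     1.3279     1.0245     0.9459]
  [   0.7475     1.8290     0.9647     0.5901]
  [   0.1625     0.1078     1.0793     0.1283]
  [   0.7184     0.8273     0.5610     1.6198]
x = (I − A)⁻¹ d = adj(I−A)·d / det(I−A), with det(I−A) = 0.21924375:
  x_1 = (0.555000·290 + 0.291125·60 + 0.224625·320 + 0.207375·400) / 0.21924375 = 333.2475 / 0.21924375 ≈ 1519.99
  x_2 = (0.163875·290 + 0.401000·60 + 0.211500·320 + 0.129375·400) / 0.21924375 = 191.01375 / 0.21924375 ≈ 871.24
  x_3 = (0.035625·290 + 0.023625·60 + 0.236625·320 + 0.028125·400) / 0.21924375 = 98.71875 / 0.21924375 ≈ 450.27
  x_4 = (0.157500·290 + 0.181375·60 + 0.123000·320 + 0.355125·400) / 0.21924375 = 237.9675 / 0.21924375 ≈ 1085.40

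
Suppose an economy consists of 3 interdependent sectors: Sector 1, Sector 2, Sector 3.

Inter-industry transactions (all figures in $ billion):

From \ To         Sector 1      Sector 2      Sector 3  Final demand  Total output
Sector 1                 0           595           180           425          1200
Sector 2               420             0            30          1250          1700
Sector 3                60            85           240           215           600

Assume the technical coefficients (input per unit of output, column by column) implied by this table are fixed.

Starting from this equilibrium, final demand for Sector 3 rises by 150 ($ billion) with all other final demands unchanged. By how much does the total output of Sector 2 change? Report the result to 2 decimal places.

Technical coefficients a_ij = z_ij / X_j:
  a_11 = 0/1200 = 0.00, a_21 = 420/1200 = 0.35, a_31 = 60/1200 = 0.05
  a_12 = 595/1700 = 0.35, a_22 = 0/1700 = 0.00, a_32 = 85/1700 = 0.05
  a_13 = 180/600 = 0.30, a_23 = 30/600 = 0.05, a_33 = 240/600 = 0.40
I − A =
  [   1.00    -0.35    -0.30]
  [  -0.35     1.00    -0.05]
  [  -0.05    -0.05     0.60]
Cofactors of I−A, C_ij = (−1)^(i+j)·(minor ij) (rows/columns in the sector order above):
  C_11 = (1.00)(0.60) − (-0.05)(-0.05) = 0.5975
  C_12 = −[(-0.35)(0.60) − (-0.05)(-0.05)] = 0.2125
  C_13 = (-0.35)(-0.05) − (1.00)(-0.05) = 0.0675
  C_21 = −[(-0.35)(0.60) − (-0.30)(-0.05)] = 0.2250
  C_22 = (1.00)(0.60) − (-0.30)(-0.05) = 0.5850
  C_23 = −[(1.00)(-0.05) − (-0.35)(-0.05)] = 0.0675
  C_31 = (-0.35)(-0.05) − (-0.30)(1.00) = 0.3175
  C_32 = −[(1.00)(-0.05) − (-0.30)(-0.35)] = 0.1550
  C_33 = (1.00)(1.00) − (-0.35)(-0.35) = 0.8775
det(I−A) = Σ_j (I−A)_1j·C_1j = (1.00)(0.5975) + (-0.35)(0.2125) + (-0.30)(0.0675) = 0.502875
adj(I−A) = Cᵀ =
  [ 0.5975   0.2250   0.3175]
  [ 0.2125   0.5850   0.1550]
  [ 0.0675   0.0675   0.8775]
(I − A)⁻¹ = adj(I−A) / det(I−A) ≈
  [   1.1882     0.4474     0.6314]
  [   0.4226     1.1633     0.3082]
  [   0.1342     0.1342     1.7450]
Δx = (I − A)⁻¹ Δd with Δd having +150 in the Sector 3 component and 0 elsewhere.
So Δx_2 = L_23 · (+150), where L_23 = adj(I−A)_23 / det(I−A) = 0.1550 / 0.502875.
Δx_2 = 0.1550 × (+150) / 0.502875 = 23.25 / 0.502875 ≈ 46.23.

Δx_2 = 46.23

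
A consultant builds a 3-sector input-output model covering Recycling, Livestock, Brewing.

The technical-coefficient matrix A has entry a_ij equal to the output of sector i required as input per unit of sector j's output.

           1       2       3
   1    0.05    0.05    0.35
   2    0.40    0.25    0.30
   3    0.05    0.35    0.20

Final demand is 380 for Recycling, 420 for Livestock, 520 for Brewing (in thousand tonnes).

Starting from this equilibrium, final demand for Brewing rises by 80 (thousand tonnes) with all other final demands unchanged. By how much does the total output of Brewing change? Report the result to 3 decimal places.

Δx_3 = 141.552

I − A =
  [   0.95    -0.05    -0.35]
  [  -0.40     0.75    -0.30]
  [  -0.05    -0.35     0.80]
Cofactors of I−A, C_ij = (−1)^(i+j)·(minor ij) (rows/columns in the sector order above):
  C_11 = (0.75)(0.80) − (-0.30)(-0.35) = 0.4950
  C_12 = −[(-0.40)(0.80) − (-0.30)(-0.05)] = 0.3350
  C_13 = (-0.40)(-0.35) − (0.75)(-0.05) = 0.1775
  C_21 = −[(-0.05)(0.80) − (-0.35)(-0.35)] = 0.1625
  C_22 = (0.95)(0.80) − (-0.35)(-0.05) = 0.7425
  C_23 = −[(0.95)(-0.35) − (-0.05)(-0.05)] = 0.3350
  C_31 = (-0.05)(-0.30) − (-0.35)(0.75) = 0.2775
  C_32 = −[(0.95)(-0.30) − (-0.35)(-0.40)] = 0.4250
  C_33 = (0.95)(0.75) − (-0.05)(-0.40) = 0.6925
det(I−A) = Σ_j (I−A)_1j·C_1j = (0.95)(0.4950) + (-0.05)(0.3350) + (-0.35)(0.1775) = 0.391375
adj(I−A) = Cᵀ =
  [ 0.4950   0.1625   0.2775]
  [ 0.3350   0.7425   0.4250]
  [ 0.1775   0.3350   0.6925]
(I − A)⁻¹ = adj(I−A) / det(I−A) ≈
  [   1.2648     0.4152     0.7090]
  [   0.8560     1.8972     1.0859]
  [   0.4535     0.8560     1.7694]
Δx = (I − A)⁻¹ Δd with Δd having +80 in the Brewing component and 0 elsewhere.
So Δx_3 = L_33 · (+80), where L_33 = adj(I−A)_33 / det(I−A) = 0.6925 / 0.391375.
Δx_3 = 0.6925 × (+80) / 0.391375 = 55.40 / 0.391375 ≈ 141.552.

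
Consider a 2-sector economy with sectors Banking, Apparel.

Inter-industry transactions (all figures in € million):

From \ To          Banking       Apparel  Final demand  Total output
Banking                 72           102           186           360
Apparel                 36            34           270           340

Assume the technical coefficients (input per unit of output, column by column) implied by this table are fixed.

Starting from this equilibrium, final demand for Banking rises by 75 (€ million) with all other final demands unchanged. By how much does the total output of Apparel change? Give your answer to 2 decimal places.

Technical coefficients a_ij = z_ij / X_j:
  a_11 = 72/360 = 0.20, a_21 = 36/360 = 0.10
  a_12 = 102/340 = 0.30, a_22 = 34/340 = 0.10
I − A =
  [   0.80    -0.30]
  [  -0.10     0.90]
det(I−A) = (0.80)(0.90) − (-0.30)(-0.10) = 0.6900
adj(I−A) = [[0.90, 0.30], [0.10, 0.80]]
(I − A)⁻¹ = adj(I−A) / det(I−A) ≈
  [   1.3043     0.4348]
  [   0.1449     1.1594]
Δx = (I − A)⁻¹ Δd with Δd having +75 in the Banking component and 0 elsewhere.
So Δx_2 = L_21 · (+75), where L_21 = adj(I−A)_21 / det(I−A) = 0.10 / 0.6900.
Δx_2 = 0.10 × (+75) / 0.6900 = 7.50 / 0.6900 ≈ 10.87.

Δx_2 = 10.87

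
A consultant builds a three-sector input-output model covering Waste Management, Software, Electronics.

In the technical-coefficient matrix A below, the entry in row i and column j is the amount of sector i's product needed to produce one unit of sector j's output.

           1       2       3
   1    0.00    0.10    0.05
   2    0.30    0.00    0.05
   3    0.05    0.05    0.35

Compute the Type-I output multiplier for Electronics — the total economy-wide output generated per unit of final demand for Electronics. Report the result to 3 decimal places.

I − A =
  [   1.00    -0.10    -0.05]
  [  -0.30     1.00    -0.05]
  [  -0.05    -0.05     0.65]
Cofactors of I−A, C_ij = (−1)^(i+j)·(minor ij) (rows/columns in the sector order above):
  C_11 = (1.00)(0.65) − (-0.05)(-0.05) = 0.6475
  C_12 = −[(-0.30)(0.65) − (-0.05)(-0.05)] = 0.1975
  C_13 = (-0.30)(-0.05) − (1.00)(-0.05) = 0.0650
  C_21 = −[(-0.10)(0.65) − (-0.05)(-0.05)] = 0.0675
  C_22 = (1.00)(0.65) − (-0.05)(-0.05) = 0.6475
  C_23 = −[(1.00)(-0.05) − (-0.10)(-0.05)] = 0.0550
  C_31 = (-0.10)(-0.05) − (-0.05)(1.00) = 0.0550
  C_32 = −[(1.00)(-0.05) − (-0.05)(-0.30)] = 0.0650
  C_33 = (1.00)(1.00) − (-0.10)(-0.30) = 0.9700
det(I−A) = Σ_j (I−A)_1j·C_1j = (1.00)(0.6475) + (-0.10)(0.1975) + (-0.05)(0.0650) = 0.6245
adj(I−A) = Cᵀ =
  [ 0.6475   0.0675   0.0550]
  [ 0.1975   0.6475   0.0650]
  [ 0.0650   0.0550   0.9700]
(I − A)⁻¹ = adj(I−A) / det(I−A) ≈
  [   1.0368     0.1081     0.0881]
  [   0.3163     1.0368     0.1041]
  [   0.1041     0.0881     1.5532]
The output multiplier for sector j is the column-j sum of the Leontief inverse (I − A)⁻¹ = adj(I−A) / det(I−A).
Column 3 of adj(I−A): (0.0550, 0.0650, 0.9700); det(I−A) = 0.6245.
m_3 = (0.0550 + 0.0650 + 0.9700) / 0.6245 = 1.09 / 0.6245 ≈ 1.745.

m_3 = 1.745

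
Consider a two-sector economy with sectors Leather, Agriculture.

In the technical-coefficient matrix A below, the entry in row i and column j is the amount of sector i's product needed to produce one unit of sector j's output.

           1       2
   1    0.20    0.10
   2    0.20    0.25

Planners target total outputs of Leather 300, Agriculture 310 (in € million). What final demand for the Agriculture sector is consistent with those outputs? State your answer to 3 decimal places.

I − A =
  [   0.80    -0.10]
  [  -0.20     0.75]
d = (I − A) x:
  d_1 = (+0.80)·300 + (-0.10)·310 = 209.000
  d_2 = (-0.20)·300 + (+0.75)·310 = 172.500

d_2 = 172.500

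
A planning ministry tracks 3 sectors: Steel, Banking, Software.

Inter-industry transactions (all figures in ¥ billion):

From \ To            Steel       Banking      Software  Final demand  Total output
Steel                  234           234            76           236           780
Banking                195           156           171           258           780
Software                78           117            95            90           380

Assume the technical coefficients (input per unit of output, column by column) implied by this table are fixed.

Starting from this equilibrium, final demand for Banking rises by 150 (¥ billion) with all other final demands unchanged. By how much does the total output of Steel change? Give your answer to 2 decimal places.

Δx_1 = 136.85

Technical coefficients a_ij = z_ij / X_j:
  a_11 = 234/780 = 0.30, a_21 = 195/780 = 0.25, a_31 = 78/780 = 0.10
  a_12 = 234/780 = 0.30, a_22 = 156/780 = 0.20, a_32 = 117/780 = 0.15
  a_13 = 76/380 = 0.20, a_23 = 171/380 = 0.45, a_33 = 95/380 = 0.25
I − A =
  [   0.70    -0.30    -0.20]
  [  -0.25     0.80    -0.45]
  [  -0.10    -0.15     0.75]
Cofactors of I−A, C_ij = (−1)^(i+j)·(minor ij) (rows/columns in the sector order above):
  C_11 = (0.80)(0.75) − (-0.45)(-0.15) = 0.5325
  C_12 = −[(-0.25)(0.75) − (-0.45)(-0.10)] = 0.2325
  C_13 = (-0.25)(-0.15) − (0.80)(-0.10) = 0.1175
  C_21 = −[(-0.30)(0.75) − (-0.20)(-0.15)] = 0.2550
  C_22 = (0.70)(0.75) − (-0.20)(-0.10) = 0.5050
  C_23 = −[(0.70)(-0.15) − (-0.30)(-0.10)] = 0.1350
  C_31 = (-0.30)(-0.45) − (-0.20)(0.80) = 0.2950
  C_32 = −[(0.70)(-0.45) − (-0.20)(-0.25)] = 0.3650
  C_33 = (0.70)(0.80) − (-0.30)(-0.25) = 0.4850
det(I−A) = Σ_j (I−A)_1j·C_1j = (0.70)(0.5325) + (-0.30)(0.2325) + (-0.20)(0.1175) = 0.2795
adj(I−A) = Cᵀ =
  [ 0.5325   0.2550   0.2950]
  [ 0.2325   0.5050   0.3650]
  [ 0.1175   0.1350   0.4850]
(I − A)⁻¹ = adj(I−A) / det(I−A) ≈
  [   1.9052     0.9123     1.0555]
  [   0.8318     1.8068     1.3059]
  [   0.4204     0.4830     1.7352]
Δx = (I − A)⁻¹ Δd with Δd having +150 in the Banking component and 0 elsewhere.
So Δx_1 = L_12 · (+150), where L_12 = adj(I−A)_12 / det(I−A) = 0.2550 / 0.2795.
Δx_1 = 0.2550 × (+150) / 0.2795 = 38.25 / 0.2795 ≈ 136.85.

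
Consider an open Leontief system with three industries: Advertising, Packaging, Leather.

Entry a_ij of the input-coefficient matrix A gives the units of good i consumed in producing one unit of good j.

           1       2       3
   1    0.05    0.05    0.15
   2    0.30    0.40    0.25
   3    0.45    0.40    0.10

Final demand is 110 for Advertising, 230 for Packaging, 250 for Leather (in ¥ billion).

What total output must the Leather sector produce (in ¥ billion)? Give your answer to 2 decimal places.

I − A =
  [   0.95    -0.05    -0.15]
  [  -0.30     0.60    -0.25]
  [  -0.45    -0.40     0.90]
Cofactors of I−A, C_ij = (−1)^(i+j)·(minor ij) (rows/columns in the sector order above):
  C_11 = (0.60)(0.90) − (-0.25)(-0.40) = 0.4400
  C_12 = −[(-0.30)(0.90) − (-0.25)(-0.45)] = 0.3825
  C_13 = (-0.30)(-0.40) − (0.60)(-0.45) = 0.3900
  C_21 = −[(-0.05)(0.90) − (-0.15)(-0.40)] = 0.1050
  C_22 = (0.95)(0.90) − (-0.15)(-0.45) = 0.7875
  C_23 = −[(0.95)(-0.40) − (-0.05)(-0.45)] = 0.4025
  C_31 = (-0.05)(-0.25) − (-0.15)(0.60) = 0.1025
  C_32 = −[(0.95)(-0.25) − (-0.15)(-0.30)] = 0.2825
  C_33 = (0.95)(0.60) − (-0.05)(-0.30) = 0.5550
det(I−A) = Σ_j (I−A)_1j·C_1j = (0.95)(0.4400) + (-0.05)(0.3825) + (-0.15)(0.3900) = 0.340375
adj(I−A) = Cᵀ =
  [ 0.4400   0.1050   0.1025]
  [ 0.3825   0.7875   0.2825]
  [ 0.3900   0.4025   0.5550]
(I − A)⁻¹ = adj(I−A) / det(I−A) ≈
  [   1.2927     0.3085     0.3011]
  [   1.1238     2.3136     0.8300]
  [   1.1458     1.1825     1.6306]
x = (I − A)⁻¹ d = adj(I−A)·d / det(I−A), with det(I−A) = 0.340375:
  x_1 = (0.4400·110 + 0.1050·230 + 0.1025·250) / 0.340375 = 98.175 / 0.340375 ≈ 288.43
  x_2 = (0.3825·110 + 0.7875·230 + 0.2825·250) / 0.340375 = 293.825 / 0.340375 ≈ 863.24
  x_3 = (0.3900·110 + 0.4025·230 + 0.5550·250) / 0.340375 = 274.225 / 0.340375 ≈ 805.66

x_3 = 805.66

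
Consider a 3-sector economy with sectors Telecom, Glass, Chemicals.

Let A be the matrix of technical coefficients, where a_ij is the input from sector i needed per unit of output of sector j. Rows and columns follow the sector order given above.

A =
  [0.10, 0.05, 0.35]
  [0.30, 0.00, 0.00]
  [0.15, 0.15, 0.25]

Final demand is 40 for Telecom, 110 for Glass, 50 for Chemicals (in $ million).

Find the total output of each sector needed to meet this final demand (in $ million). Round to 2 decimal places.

x_T = 96.39, x_G = 138.92, x_C = 113.73

I − A =
  [   0.90    -0.05    -0.35]
  [  -0.30     1.00     0.00]
  [  -0.15    -0.15     0.75]
Cofactors of I−A, C_ij = (−1)^(i+j)·(minor ij) (rows/columns in the sector order above):
  C_11 = (1.00)(0.75) − (0.00)(-0.15) = 0.7500
  C_12 = −[(-0.30)(0.75) − (0.00)(-0.15)] = 0.2250
  C_13 = (-0.30)(-0.15) − (1.00)(-0.15) = 0.1950
  C_21 = −[(-0.05)(0.75) − (-0.35)(-0.15)] = 0.0900
  C_22 = (0.90)(0.75) − (-0.35)(-0.15) = 0.6225
  C_23 = −[(0.90)(-0.15) − (-0.05)(-0.15)] = 0.1425
  C_31 = (-0.05)(0.00) − (-0.35)(1.00) = 0.3500
  C_32 = −[(0.90)(0.00) − (-0.35)(-0.30)] = 0.1050
  C_33 = (0.90)(1.00) − (-0.05)(-0.30) = 0.8850
det(I−A) = Σ_j (I−A)_1j·C_1j = (0.90)(0.7500) + (-0.05)(0.2250) + (-0.35)(0.1950) = 0.5955
adj(I−A) = Cᵀ =
  [ 0.7500   0.0900   0.3500]
  [ 0.2250   0.6225   0.1050]
  [ 0.1950   0.1425   0.8850]
(I − A)⁻¹ = adj(I−A) / det(I−A) ≈
  [   1.2594     0.1511     0.5877]
  [   0.3778     1.0453     0.1763]
  [   0.3275     0.2393     1.4861]
x = (I − A)⁻¹ d = adj(I−A)·d / det(I−A), with det(I−A) = 0.5955:
  x_T = (0.7500·40 + 0.0900·110 + 0.3500·50) / 0.5955 = 57.40 / 0.5955 ≈ 96.39
  x_G = (0.2250·40 + 0.6225·110 + 0.1050·50) / 0.5955 = 82.725 / 0.5955 ≈ 138.92
  x_C = (0.1950·40 + 0.1425·110 + 0.8850·50) / 0.5955 = 67.725 / 0.5955 ≈ 113.73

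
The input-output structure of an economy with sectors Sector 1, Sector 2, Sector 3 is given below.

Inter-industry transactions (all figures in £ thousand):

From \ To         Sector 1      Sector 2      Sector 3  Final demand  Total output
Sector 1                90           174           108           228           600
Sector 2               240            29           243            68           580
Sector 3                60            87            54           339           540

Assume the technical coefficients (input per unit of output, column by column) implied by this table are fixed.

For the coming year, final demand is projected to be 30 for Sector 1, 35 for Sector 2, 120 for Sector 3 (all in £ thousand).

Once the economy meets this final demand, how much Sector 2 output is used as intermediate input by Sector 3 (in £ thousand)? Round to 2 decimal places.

Technical coefficients a_ij = z_ij / X_j:
  a_11 = 90/600 = 0.15, a_21 = 240/600 = 0.40, a_31 = 60/600 = 0.10
  a_12 = 174/580 = 0.30, a_22 = 29/580 = 0.05, a_32 = 87/580 = 0.15
  a_13 = 108/540 = 0.20, a_23 = 243/540 = 0.45, a_33 = 54/540 = 0.10
I − A =
  [   0.85    -0.30    -0.20]
  [  -0.40     0.95    -0.45]
  [  -0.10    -0.15     0.90]
Cofactors of I−A, C_ij = (−1)^(i+j)·(minor ij) (rows/columns in the sector order above):
  C_11 = (0.95)(0.90) − (-0.45)(-0.15) = 0.7875
  C_12 = −[(-0.40)(0.90) − (-0.45)(-0.10)] = 0.4050
  C_13 = (-0.40)(-0.15) − (0.95)(-0.10) = 0.1550
  C_21 = −[(-0.30)(0.90) − (-0.20)(-0.15)] = 0.3000
  C_22 = (0.85)(0.90) − (-0.20)(-0.10) = 0.7450
  C_23 = −[(0.85)(-0.15) − (-0.30)(-0.10)] = 0.1575
  C_31 = (-0.30)(-0.45) − (-0.20)(0.95) = 0.3250
  C_32 = −[(0.85)(-0.45) − (-0.20)(-0.40)] = 0.4625
  C_33 = (0.85)(0.95) − (-0.30)(-0.40) = 0.6875
det(I−A) = Σ_j (I−A)_1j·C_1j = (0.85)(0.7875) + (-0.30)(0.4050) + (-0.20)(0.1550) = 0.516875
adj(I−A) = Cᵀ =
  [ 0.7875   0.3000   0.3250]
  [ 0.4050   0.7450   0.4625]
  [ 0.1550   0.1575   0.6875]
(I − A)⁻¹ = adj(I−A) / det(I−A) ≈
  [   1.5236     0.5804     0.6288]
  [   0.7836     1.4414     0.8948]
  [   0.2999     0.3047     1.3301]
First solve x = (I − A)⁻¹ d = adj(I−A)·d / det(I−A); in particular x_3 = (0.1550·30 + 0.1575·35 + 0.6875·120) / 0.516875 = 92.6625 / 0.516875 ≈ 179.2745.
Intermediate flow from 2 to 3: z_23 = a_23 · x_3 = 0.45 × 92.6625 / 0.516875 = 41.698125 / 0.516875 ≈ 80.67.

z_23 = 80.67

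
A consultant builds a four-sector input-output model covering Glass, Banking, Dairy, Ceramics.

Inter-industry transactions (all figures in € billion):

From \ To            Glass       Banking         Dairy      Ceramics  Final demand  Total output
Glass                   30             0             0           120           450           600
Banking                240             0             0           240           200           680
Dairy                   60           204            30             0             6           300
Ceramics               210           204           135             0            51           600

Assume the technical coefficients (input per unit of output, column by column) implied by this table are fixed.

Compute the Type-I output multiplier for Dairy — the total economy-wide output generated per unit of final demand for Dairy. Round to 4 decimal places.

Technical coefficients a_ij = z_ij / X_j:
  a_11 = 30/600 = 0.05, a_21 = 240/600 = 0.40, a_31 = 60/600 = 0.10, a_41 = 210/600 = 0.35
  a_12 = 0/680 = 0.00, a_22 = 0/680 = 0.00, a_32 = 204/680 = 0.30, a_42 = 204/680 = 0.30
  a_13 = 0/300 = 0.00, a_23 = 0/300 = 0.00, a_33 = 30/300 = 0.10, a_43 = 135/300 = 0.45
  a_14 = 120/600 = 0.20, a_24 = 240/600 = 0.40, a_34 = 0/600 = 0.00, a_44 = 0/600 = 0.00
I − A =
  [   0.95     0.00     0.00    -0.20]
  [  -0.40     1.00     0.00    -0.40]
  [  -0.10    -0.30     0.90     0.00]
  [  -0.35    -0.30    -0.45     1.00]
Compute the cofactors C_ij = (−1)^(i+j)·(3×3 minor ij) of I−A; the adjugate is their transpose:
adj(I−A) = Cᵀ =
  [ 0.73800   0.08100   0.09000   0.18000]
  [ 0.50400   0.78300   0.20700   0.41400]
  [ 0.25000   0.27000   0.74200   0.15800]
  [ 0.52200   0.38475   0.42750   0.85500]
det(I−A) = Σ_j (I−A)_1j·C_1j = (0.95)(0.73800) + (0.00)(0.50400) + (0.00)(0.25000) + (-0.20)(0.52200) = 0.5967
(I − A)⁻¹ = adj(I−A) / det(I−A) ≈
  [   1.23680     0.13575     0.15083     0.30166]
  [   0.84465     1.31222     0.34691     0.69382]
  [   0.41897     0.45249     1.24351     0.26479]
  [   0.87481     0.64480     0.71644     1.43288]
The output multiplier for sector j is the column-j sum of the Leontief inverse (I − A)⁻¹ = adj(I−A) / det(I−A).
Column 3 of adj(I−A): (0.09000, 0.20700, 0.74200, 0.42750); det(I−A) = 0.5967.
m_3 = (0.09000 + 0.20700 + 0.74200 + 0.42750) / 0.5967 = 1.4665 / 0.5967 ≈ 2.4577.

m_3 = 2.4577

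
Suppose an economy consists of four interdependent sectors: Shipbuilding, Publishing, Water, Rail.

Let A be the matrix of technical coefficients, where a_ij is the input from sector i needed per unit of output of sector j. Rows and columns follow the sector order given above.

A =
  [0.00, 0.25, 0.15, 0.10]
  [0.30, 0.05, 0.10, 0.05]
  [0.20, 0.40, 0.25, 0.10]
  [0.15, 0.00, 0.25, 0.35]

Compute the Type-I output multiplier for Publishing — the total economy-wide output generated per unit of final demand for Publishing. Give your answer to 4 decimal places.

m_P = 3.2422

I − A =
  [   1.00    -0.25    -0.15    -0.10]
  [  -0.30     0.95    -0.10    -0.05]
  [  -0.20    -0.40     0.75    -0.10]
  [  -0.15     0.00    -0.25     0.65]
Compute the cofactors C_ij = (−1)^(i+j)·(3×3 minor ij) of I−A; the adjugate is their transpose:
adj(I−A) = Cᵀ =
  [ 0.408375   0.164625   0.135750   0.096375]
  [ 0.161375   0.424500   0.113875   0.075000]
  [ 0.218750   0.290250   0.552625   0.141000]
  [ 0.178375   0.149625   0.243875   0.564750]
det(I−A) = Σ_j (I−A)_1j·C_1j = (1.00)(0.408375) + (-0.25)(0.161375) + (-0.15)(0.218750) + (-0.10)(0.178375) = 0.31738125
(I − A)⁻¹ = adj(I−A) / det(I−A) ≈
  [   1.28670     0.51870     0.42772     0.30366]
  [   0.50846     1.33751     0.35880     0.23631]
  [   0.68923     0.91452     1.74120     0.44426]
  [   0.56202     0.47144     0.76840     1.77941]
The output multiplier for sector j is the column-j sum of the Leontief inverse (I − A)⁻¹ = adj(I−A) / det(I−A).
Column P of adj(I−A): (0.164625, 0.424500, 0.290250, 0.149625); det(I−A) = 0.31738125.
m_P = (0.164625 + 0.424500 + 0.290250 + 0.149625) / 0.31738125 = 1.029 / 0.31738125 ≈ 3.2422.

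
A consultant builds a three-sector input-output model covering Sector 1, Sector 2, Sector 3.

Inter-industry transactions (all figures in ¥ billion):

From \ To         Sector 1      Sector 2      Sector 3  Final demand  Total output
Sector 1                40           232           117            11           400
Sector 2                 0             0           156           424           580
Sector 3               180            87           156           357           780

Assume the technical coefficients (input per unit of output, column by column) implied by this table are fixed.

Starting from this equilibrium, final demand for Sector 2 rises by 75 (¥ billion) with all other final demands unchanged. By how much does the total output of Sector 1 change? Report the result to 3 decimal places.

Δx_1 = 43.575

Technical coefficients a_ij = z_ij / X_j:
  a_11 = 40/400 = 0.10, a_21 = 0/400 = 0.00, a_31 = 180/400 = 0.45
  a_12 = 232/580 = 0.40, a_22 = 0/580 = 0.00, a_32 = 87/580 = 0.15
  a_13 = 117/780 = 0.15, a_23 = 156/780 = 0.20, a_33 = 156/780 = 0.20
I − A =
  [   0.90    -0.40    -0.15]
  [   0.00     1.00    -0.20]
  [  -0.45    -0.15     0.80]
Cofactors of I−A, C_ij = (−1)^(i+j)·(minor ij) (rows/columns in the sector order above):
  C_11 = (1.00)(0.80) − (-0.20)(-0.15) = 0.7700
  C_12 = −[(0.00)(0.80) − (-0.20)(-0.45)] = 0.0900
  C_13 = (0.00)(-0.15) − (1.00)(-0.45) = 0.4500
  C_21 = −[(-0.40)(0.80) − (-0.15)(-0.15)] = 0.3425
  C_22 = (0.90)(0.80) − (-0.15)(-0.45) = 0.6525
  C_23 = −[(0.90)(-0.15) − (-0.40)(-0.45)] = 0.3150
  C_31 = (-0.40)(-0.20) − (-0.15)(1.00) = 0.2300
  C_32 = −[(0.90)(-0.20) − (-0.15)(0.00)] = 0.1800
  C_33 = (0.90)(1.00) − (-0.40)(0.00) = 0.9000
det(I−A) = Σ_j (I−A)_1j·C_1j = (0.90)(0.7700) + (-0.40)(0.0900) + (-0.15)(0.4500) = 0.5895
adj(I−A) = Cᵀ =
  [ 0.7700   0.3425   0.2300]
  [ 0.0900   0.6525   0.1800]
  [ 0.4500   0.3150   0.9000]
(I − A)⁻¹ = adj(I−A) / det(I−A) ≈
  [   1.3062     0.5810     0.3902]
  [   0.1527     1.1069     0.3053]
  [   0.7634     0.5344     1.5267]
Δx = (I − A)⁻¹ Δd with Δd having +75 in the Sector 2 component and 0 elsewhere.
So Δx_1 = L_12 · (+75), where L_12 = adj(I−A)_12 / det(I−A) = 0.3425 / 0.5895.
Δx_1 = 0.3425 × (+75) / 0.5895 = 25.6875 / 0.5895 ≈ 43.575.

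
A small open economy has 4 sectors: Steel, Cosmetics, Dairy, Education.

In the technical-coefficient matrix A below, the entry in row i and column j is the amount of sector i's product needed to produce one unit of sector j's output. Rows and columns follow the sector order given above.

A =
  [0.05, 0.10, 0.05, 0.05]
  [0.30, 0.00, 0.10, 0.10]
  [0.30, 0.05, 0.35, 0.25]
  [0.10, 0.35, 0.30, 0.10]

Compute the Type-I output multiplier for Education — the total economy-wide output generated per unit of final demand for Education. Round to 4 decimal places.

m_4 = 2.4467

I − A =
  [   0.95    -0.10    -0.05    -0.05]
  [  -0.30     1.00    -0.10    -0.10]
  [  -0.30    -0.05     0.65    -0.25]
  [  -0.10    -0.35    -0.30     0.90]
Compute the cofactors C_ij = (−1)^(i+j)·(3×3 minor ij) of I−A; the adjugate is their transpose:
adj(I−A) = Cᵀ =
  [ 0.472500   0.069750   0.072000   0.054000]
  [ 0.198000   0.462000   0.132000   0.099000]
  [ 0.324750   0.160375   0.783500   0.253500]
  [ 0.237750   0.240875   0.320500   0.574500]
det(I−A) = Σ_j (I−A)_1j·C_1j = (0.95)(0.472500) + (-0.10)(0.198000) + (-0.05)(0.324750) + (-0.05)(0.237750) = 0.40095
(I − A)⁻¹ = adj(I−A) / det(I−A) ≈
  [   1.17845     0.17396     0.17957     0.13468]
  [   0.49383     1.15226     0.32922     0.24691]
  [   0.80995     0.39999     1.95411     0.63225]
  [   0.59297     0.60076     0.79935     1.43285]
The output multiplier for sector j is the column-j sum of the Leontief inverse (I − A)⁻¹ = adj(I−A) / det(I−A).
Column 4 of adj(I−A): (0.054000, 0.099000, 0.253500, 0.574500); det(I−A) = 0.40095.
m_4 = (0.054000 + 0.099000 + 0.253500 + 0.574500) / 0.40095 = 0.981 / 0.40095 ≈ 2.4467.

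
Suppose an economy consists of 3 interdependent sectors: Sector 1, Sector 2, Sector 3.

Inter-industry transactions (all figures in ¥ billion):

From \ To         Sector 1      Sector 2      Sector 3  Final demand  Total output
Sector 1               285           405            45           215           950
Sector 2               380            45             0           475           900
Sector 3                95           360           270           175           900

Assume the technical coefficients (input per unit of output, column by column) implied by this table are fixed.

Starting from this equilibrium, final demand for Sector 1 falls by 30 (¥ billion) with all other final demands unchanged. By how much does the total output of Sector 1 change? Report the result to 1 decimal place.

Δx_1 = -61.1

Technical coefficients a_ij = z_ij / X_j:
  a_11 = 285/950 = 0.30, a_21 = 380/950 = 0.40, a_31 = 95/950 = 0.10
  a_12 = 405/900 = 0.45, a_22 = 45/900 = 0.05, a_32 = 360/900 = 0.40
  a_13 = 45/900 = 0.05, a_23 = 0/900 = 0.00, a_33 = 270/900 = 0.30
I − A =
  [   0.70    -0.45    -0.05]
  [  -0.40     0.95     0.00]
  [  -0.10    -0.40     0.70]
Cofactors of I−A, C_ij = (−1)^(i+j)·(minor ij) (rows/columns in the sector order above):
  C_11 = (0.95)(0.70) − (0.00)(-0.40) = 0.6650
  C_12 = −[(-0.40)(0.70) − (0.00)(-0.10)] = 0.2800
  C_13 = (-0.40)(-0.40) − (0.95)(-0.10) = 0.2550
  C_21 = −[(-0.45)(0.70) − (-0.05)(-0.40)] = 0.3350
  C_22 = (0.70)(0.70) − (-0.05)(-0.10) = 0.4850
  C_23 = −[(0.70)(-0.40) − (-0.45)(-0.10)] = 0.3250
  C_31 = (-0.45)(0.00) − (-0.05)(0.95) = 0.0475
  C_32 = −[(0.70)(0.00) − (-0.05)(-0.40)] = 0.0200
  C_33 = (0.70)(0.95) − (-0.45)(-0.40) = 0.4850
det(I−A) = Σ_j (I−A)_1j·C_1j = (0.70)(0.6650) + (-0.45)(0.2800) + (-0.05)(0.2550) = 0.32675
adj(I−A) = Cᵀ =
  [ 0.6650   0.3350   0.0475]
  [ 0.2800   0.4850   0.0200]
  [ 0.2550   0.3250   0.4850]
(I − A)⁻¹ = adj(I−A) / det(I−A) ≈
  [   2.0352     1.0252     0.1454]
  [   0.8569     1.4843     0.0612]
  [   0.7804     0.9946     1.4843]
Δx = (I − A)⁻¹ Δd with Δd having -30 in the Sector 1 component and 0 elsewhere.
So Δx_1 = L_11 · (-30), where L_11 = adj(I−A)_11 / det(I−A) = 0.6650 / 0.32675.
Δx_1 = 0.6650 × (-30) / 0.32675 = -19.95 / 0.32675 ≈ -61.1.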